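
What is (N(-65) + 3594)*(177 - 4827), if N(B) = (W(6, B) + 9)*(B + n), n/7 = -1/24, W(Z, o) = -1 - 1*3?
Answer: -60776275/4 ≈ -1.5194e+7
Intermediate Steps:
W(Z, o) = -4 (W(Z, o) = -1 - 3 = -4)
n = -7/24 (n = 7*(-1/24) = -7/24 ≈ -0.29167)
N(B) = -35/24 + 5*B (N(B) = (-4 + 9)*(B - 7/24) = 5*(-7/24 + B) = -35/24 + 5*B)
(N(-65) + 3594)*(177 - 4827) = ((-35/24 + 5*(-65)) + 3594)*(177 - 4827) = ((-35/24 - 325) + 3594)*(-4650) = (-7835/24 + 3594)*(-4650) = (78421/24)*(-4650) = -60776275/4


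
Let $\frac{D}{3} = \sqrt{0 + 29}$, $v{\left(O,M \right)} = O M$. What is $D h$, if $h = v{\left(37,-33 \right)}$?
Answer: $- 3663 \sqrt{29} \approx -19726.0$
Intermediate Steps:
$v{\left(O,M \right)} = M O$
$h = -1221$ ($h = \left(-33\right) 37 = -1221$)
$D = 3 \sqrt{29}$ ($D = 3 \sqrt{0 + 29} = 3 \sqrt{29} \approx 16.155$)
$D h = 3 \sqrt{29} \left(-1221\right) = - 3663 \sqrt{29}$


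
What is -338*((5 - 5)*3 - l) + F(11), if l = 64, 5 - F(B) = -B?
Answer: 21648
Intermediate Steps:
F(B) = 5 + B (F(B) = 5 - (-1)*B = 5 + B)
-338*((5 - 5)*3 - l) + F(11) = -338*((5 - 5)*3 - 1*64) + (5 + 11) = -338*(0*3 - 64) + 16 = -338*(0 - 64) + 16 = -338*(-64) + 16 = 21632 + 16 = 21648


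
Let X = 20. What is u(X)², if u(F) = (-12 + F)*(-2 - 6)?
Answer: 4096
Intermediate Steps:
u(F) = 96 - 8*F (u(F) = (-12 + F)*(-8) = 96 - 8*F)
u(X)² = (96 - 8*20)² = (96 - 160)² = (-64)² = 4096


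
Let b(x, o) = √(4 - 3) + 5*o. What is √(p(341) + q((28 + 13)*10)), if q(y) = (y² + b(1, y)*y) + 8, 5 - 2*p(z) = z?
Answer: 5*√40354 ≈ 1004.4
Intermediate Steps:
p(z) = 5/2 - z/2
b(x, o) = 1 + 5*o (b(x, o) = √1 + 5*o = 1 + 5*o)
q(y) = 8 + y² + y*(1 + 5*y) (q(y) = (y² + (1 + 5*y)*y) + 8 = (y² + y*(1 + 5*y)) + 8 = 8 + y² + y*(1 + 5*y))
√(p(341) + q((28 + 13)*10)) = √((5/2 - ½*341) + (8 + (28 + 13)*10 + 6*((28 + 13)*10)²)) = √((5/2 - 341/2) + (8 + 41*10 + 6*(41*10)²)) = √(-168 + (8 + 410 + 6*410²)) = √(-168 + (8 + 410 + 6*168100)) = √(-168 + (8 + 410 + 1008600)) = √(-168 + 1009018) = √1008850 = 5*√40354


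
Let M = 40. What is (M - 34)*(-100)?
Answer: -600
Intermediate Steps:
(M - 34)*(-100) = (40 - 34)*(-100) = 6*(-100) = -600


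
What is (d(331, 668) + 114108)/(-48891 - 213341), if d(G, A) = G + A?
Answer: -115107/262232 ≈ -0.43895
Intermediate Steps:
d(G, A) = A + G
(d(331, 668) + 114108)/(-48891 - 213341) = ((668 + 331) + 114108)/(-48891 - 213341) = (999 + 114108)/(-262232) = 115107*(-1/262232) = -115107/262232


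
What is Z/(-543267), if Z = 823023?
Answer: -4813/3177 ≈ -1.5150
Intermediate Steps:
Z/(-543267) = 823023/(-543267) = 823023*(-1/543267) = -4813/3177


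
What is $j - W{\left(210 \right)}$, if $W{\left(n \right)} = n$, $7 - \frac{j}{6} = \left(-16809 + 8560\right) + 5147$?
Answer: $18444$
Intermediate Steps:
$j = 18654$ ($j = 42 - 6 \left(\left(-16809 + 8560\right) + 5147\right) = 42 - 6 \left(-8249 + 5147\right) = 42 - -18612 = 42 + 18612 = 18654$)
$j - W{\left(210 \right)} = 18654 - 210 = 18444$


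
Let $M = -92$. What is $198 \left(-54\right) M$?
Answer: $983664$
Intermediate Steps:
$198 \left(-54\right) M = 198 \left(-54\right) \left(-92\right) = \left(-10692\right) \left(-92\right) = 983664$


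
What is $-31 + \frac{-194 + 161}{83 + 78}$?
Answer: $- \frac{5024}{161} \approx -31.205$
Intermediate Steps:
$-31 + \frac{-194 + 161}{83 + 78} = -31 - \frac{33}{161} = - \frac{5024}{161}$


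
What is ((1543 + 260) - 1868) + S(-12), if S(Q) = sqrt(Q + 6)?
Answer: -65 + I*sqrt(6) ≈ -65.0 + 2.4495*I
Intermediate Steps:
S(Q) = sqrt(6 + Q)
((1543 + 260) - 1868) + S(-12) = ((1543 + 260) - 1868) + sqrt(6 - 12) = (1803 - 1868) + sqrt(-6) = -65 + I*sqrt(6)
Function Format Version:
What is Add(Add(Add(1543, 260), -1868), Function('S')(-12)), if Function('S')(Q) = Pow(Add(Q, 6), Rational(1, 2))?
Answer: Add(-65, Mul(I, Pow(6, Rational(1, 2)))) ≈ Add(-65.000, Mul(2.4495, I))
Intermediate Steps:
Function('S')(Q) = Pow(Add(6, Q), Rational(1, 2))
Add(Add(Add(1543, 260), -1868), Function('S')(-12)) = Add(Add(Add(1543, 260), -1868), Pow(Add(6, -12), Rational(1, 2))) = Add(Add(1803, -1868), Pow(-6, Rational(1, 2))) = Add(-65, Mul(I, Pow(6, Rational(1, 2))))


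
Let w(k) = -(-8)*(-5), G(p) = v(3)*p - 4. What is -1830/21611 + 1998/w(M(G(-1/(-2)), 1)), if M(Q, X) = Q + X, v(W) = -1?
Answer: -21625989/432220 ≈ -50.035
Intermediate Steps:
G(p) = -4 - p (G(p) = -p - 4 = -4 - p)
w(k) = -40 (w(k) = -8*5 = -40)
-1830/21611 + 1998/w(M(G(-1/(-2)), 1)) = -1830/21611 + 1998/(-40) = -1830*1/21611 + 1998*(-1/40) = -1830/21611 - 999/20 = -21625989/432220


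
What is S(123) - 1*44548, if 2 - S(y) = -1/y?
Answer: -5479157/123 ≈ -44546.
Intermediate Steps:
S(y) = 2 + 1/y (S(y) = 2 - (-1)/y = 2 + 1/y)
S(123) - 1*44548 = (2 + 1/123) - 1*44548 = (2 + 1/123) - 44548 = 247/123 - 44548 = -5479157/123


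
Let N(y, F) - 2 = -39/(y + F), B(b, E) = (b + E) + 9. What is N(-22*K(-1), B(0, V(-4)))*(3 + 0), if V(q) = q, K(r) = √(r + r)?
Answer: 3*(-29*I + 44*√2)/(5*I + 22*√2) ≈ 5.4109 - 3.6658*I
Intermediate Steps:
K(r) = √2*√r (K(r) = √(2*r) = √2*√r)
B(b, E) = 9 + E + b (B(b, E) = (E + b) + 9 = 9 + E + b)
N(y, F) = 2 - 39/(F + y) (N(y, F) = 2 - 39/(y + F) = 2 - 39/(F + y))
N(-22*K(-1), B(0, V(-4)))*(3 + 0) = ((-39 + 2*(9 - 4 + 0) + 2*(-22*√2*√(-1)))/((9 - 4 + 0) - 22*√2*√(-1)))*(3 + 0) = ((-39 + 2*5 + 2*(-22*√2*I))/(5 - 22*√2*I))*3 = ((-39 + 10 + 2*(-22*I*√2))/(5 - 22*I*√2))*3 = ((-39 + 10 - 44*I*√2)/(5 - 22*I*√2))*3 = ((-29 - 44*I*√2)/(5 - 22*I*√2))*3 = 3*(-29 - 44*I*√2)/(5 - 22*I*√2)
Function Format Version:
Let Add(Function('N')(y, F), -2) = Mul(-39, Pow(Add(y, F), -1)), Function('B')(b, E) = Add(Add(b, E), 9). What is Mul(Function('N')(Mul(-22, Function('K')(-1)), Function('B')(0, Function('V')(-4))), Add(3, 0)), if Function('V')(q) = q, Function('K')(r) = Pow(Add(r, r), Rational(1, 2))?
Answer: Mul(3, Pow(Add(Mul(5, I), Mul(22, Pow(2, Rational(1, 2)))), -1), Add(Mul(-29, I), Mul(44, Pow(2, Rational(1, 2))))) ≈ Add(5.4109, Mul(-3.6658, I))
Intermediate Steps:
Function('K')(r) = Mul(Pow(2, Rational(1, 2)), Pow(r, Rational(1, 2))) (Function('K')(r) = Pow(Mul(2, r), Rational(1, 2)) = Mul(Pow(2, Rational(1, 2)), Pow(r, Rational(1, 2))))
Function('B')(b, E) = Add(9, E, b) (Function('B')(b, E) = Add(Add(E, b), 9) = Add(9, E, b))
Function('N')(y, F) = Add(2, Mul(-39, Pow(Add(F, y), -1))) (Function('N')(y, F) = Add(2, Mul(-39, Pow(Add(y, F), -1))) = Add(2, Mul(-39, Pow(Add(F, y), -1))))
Mul(Function('N')(Mul(-22, Function('K')(-1)), Function('B')(0, Function('V')(-4))), Add(3, 0)) = Mul(Mul(Pow(Add(Add(9, -4, 0), Mul(-22, Mul(Pow(2, Rational(1, 2)), Pow(-1, Rational(1, 2))))), -1), Add(-39, Mul(2, Add(9, -4, 0)), Mul(2, Mul(-22, Mul(Pow(2, Rational(1, 2)), Pow(-1, Rational(1, 2))))))), Add(3, 0)) = Mul(Mul(Pow(Add(5, Mul(-22, Mul(Pow(2, Rational(1, 2)), I))), -1), Add(-39, Mul(2, 5), Mul(2, Mul(-22, Mul(Pow(2, Rational(1, 2)), I))))), 3) = Mul(Mul(Pow(Add(5, Mul(-22, Mul(I, Pow(2, Rational(1, 2))))), -1), Add(-39, 10, Mul(2, Mul(-22, Mul(I, Pow(2, Rational(1, 2))))))), 3) = Mul(Mul(Pow(Add(5, Mul(-22, I, Pow(2, Rational(1, 2)))), -1), Add(-39, 10, Mul(2, Mul(-22, I, Pow(2, Rational(1, 2)))))), 3) = Mul(Mul(Pow(Add(5, Mul(-22, I, Pow(2, Rational(1, 2)))), -1), Add(-39, 10, Mul(-44, I, Pow(2, Rational(1, 2))))), 3) = Mul(Mul(Pow(Add(5, Mul(-22, I, Pow(2, Rational(1, 2)))), -1), Add(-29, Mul(-44, I, Pow(2, Rational(1, 2))))), 3) = Mul(3, Pow(Add(5, Mul(-22, I, Pow(2, Rational(1, 2)))), -1), Add(-29, Mul(-44, I, Pow(2, Rational(1, 2)))))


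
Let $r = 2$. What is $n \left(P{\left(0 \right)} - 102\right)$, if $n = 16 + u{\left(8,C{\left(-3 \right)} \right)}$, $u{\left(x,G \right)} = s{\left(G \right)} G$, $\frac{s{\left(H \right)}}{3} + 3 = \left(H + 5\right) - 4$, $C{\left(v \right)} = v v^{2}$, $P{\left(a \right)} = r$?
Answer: $-236500$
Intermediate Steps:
$P{\left(a \right)} = 2$
$C{\left(v \right)} = v^{3}$
$s{\left(H \right)} = -6 + 3 H$ ($s{\left(H \right)} = -9 + 3 \left(\left(H + 5\right) - 4\right) = -9 + 3 \left(\left(5 + H\right) - 4\right) = -9 + 3 \left(1 + H\right) = -9 + \left(3 + 3 H\right) = -6 + 3 H$)
$u{\left(x,G \right)} = G \left(-6 + 3 G\right)$ ($u{\left(x,G \right)} = \left(-6 + 3 G\right) G = G \left(-6 + 3 G\right)$)
$n = 2365$ ($n = 16 + 3 \left(-3\right)^{3} \left(-2 + \left(-3\right)^{3}\right) = 16 + 3 \left(-27\right) \left(-2 - 27\right) = 16 + 3 \left(-27\right) \left(-29\right) = 16 + 2349 = 2365$)
$n \left(P{\left(0 \right)} - 102\right) = 2365 \left(2 - 102\right) = 2365 \left(-100\right) = -236500$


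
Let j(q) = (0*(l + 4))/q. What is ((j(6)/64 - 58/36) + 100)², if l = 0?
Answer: 3136441/324 ≈ 9680.4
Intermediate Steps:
j(q) = 0 (j(q) = (0*(0 + 4))/q = (0*4)/q = 0/q = 0)
((j(6)/64 - 58/36) + 100)² = ((0/64 - 58/36) + 100)² = ((0*(1/64) - 58*1/36) + 100)² = ((0 - 29/18) + 100)² = (-29/18 + 100)² = (1771/18)² = 3136441/324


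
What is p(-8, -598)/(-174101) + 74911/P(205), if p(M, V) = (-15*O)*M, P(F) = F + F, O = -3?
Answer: 13042227611/71381410 ≈ 182.71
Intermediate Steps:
P(F) = 2*F
p(M, V) = 45*M (p(M, V) = (-15*(-3))*M = 45*M)
p(-8, -598)/(-174101) + 74911/P(205) = (45*(-8))/(-174101) + 74911/((2*205)) = -360*(-1/174101) + 74911/410 = 360/174101 + 74911*(1/410) = 360/174101 + 74911/410 = 13042227611/71381410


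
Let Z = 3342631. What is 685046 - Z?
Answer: -2657585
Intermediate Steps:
685046 - Z = 685046 - 1*3342631 = 685046 - 3342631 = -2657585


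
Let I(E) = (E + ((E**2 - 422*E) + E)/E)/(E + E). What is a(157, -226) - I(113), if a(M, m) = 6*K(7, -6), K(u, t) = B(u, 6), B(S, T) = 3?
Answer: 4263/226 ≈ 18.863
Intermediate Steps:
K(u, t) = 3
a(M, m) = 18 (a(M, m) = 6*3 = 18)
I(E) = (E + (E**2 - 421*E)/E)/(2*E) (I(E) = (E + (E**2 - 421*E)/E)/((2*E)) = (E + (E**2 - 421*E)/E)*(1/(2*E)) = (E + (E**2 - 421*E)/E)/(2*E))
a(157, -226) - I(113) = 18 - (-421/2 + 113)/113 = 18 - (-195)/(113*2) = 18 - 1*(-195/226) = 18 + 195/226 = 4263/226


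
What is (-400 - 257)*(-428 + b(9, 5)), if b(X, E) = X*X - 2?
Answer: 229293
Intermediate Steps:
b(X, E) = -2 + X**2 (b(X, E) = X**2 - 2 = -2 + X**2)
(-400 - 257)*(-428 + b(9, 5)) = (-400 - 257)*(-428 + (-2 + 9**2)) = -657*(-428 + (-2 + 81)) = -657*(-428 + 79) = -657*(-349) = 229293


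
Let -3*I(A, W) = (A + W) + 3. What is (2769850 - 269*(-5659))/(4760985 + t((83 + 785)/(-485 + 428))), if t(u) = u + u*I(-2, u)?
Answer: 41835303387/46404468419 ≈ 0.90154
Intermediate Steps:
I(A, W) = -1 - A/3 - W/3 (I(A, W) = -((A + W) + 3)/3 = -(3 + A + W)/3 = -1 - A/3 - W/3)
t(u) = u + u*(-⅓ - u/3) (t(u) = u + u*(-1 - ⅓*(-2) - u/3) = u + u*(-1 + ⅔ - u/3) = u + u*(-⅓ - u/3))
(2769850 - 269*(-5659))/(4760985 + t((83 + 785)/(-485 + 428))) = (2769850 - 269*(-5659))/(4760985 + ((83 + 785)/(-485 + 428))*(2 - (83 + 785)/(-485 + 428))/3) = (2769850 + 1522271)/(4760985 + (868/(-57))*(2 - 868/(-57))/3) = 4292121/(4760985 + (868*(-1/57))*(2 - 868*(-1)/57)/3) = 4292121/(4760985 + (⅓)*(-868/57)*(2 - 1*(-868/57))) = 4292121/(4760985 + (⅓)*(-868/57)*(2 + 868/57)) = 4292121/(4760985 + (⅓)*(-868/57)*(982/57)) = 4292121/(4760985 - 852376/9747) = 4292121/(46404468419/9747) = 4292121*(9747/46404468419) = 41835303387/46404468419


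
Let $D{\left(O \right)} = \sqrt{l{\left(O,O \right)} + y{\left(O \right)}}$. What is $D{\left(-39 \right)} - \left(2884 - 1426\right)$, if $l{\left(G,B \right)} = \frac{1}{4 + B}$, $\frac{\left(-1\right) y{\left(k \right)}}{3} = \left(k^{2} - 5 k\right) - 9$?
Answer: $-1458 + \frac{2 i \sqrt{1568315}}{35} \approx -1458.0 + 71.561 i$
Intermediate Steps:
$y{\left(k \right)} = 27 - 3 k^{2} + 15 k$ ($y{\left(k \right)} = - 3 \left(\left(k^{2} - 5 k\right) - 9\right) = - 3 \left(-9 + k^{2} - 5 k\right) = 27 - 3 k^{2} + 15 k$)
$D{\left(O \right)} = \sqrt{27 + \frac{1}{4 + O} - 3 O^{2} + 15 O}$ ($D{\left(O \right)} = \sqrt{\frac{1}{4 + O} + \left(27 - 3 O^{2} + 15 O\right)} = \sqrt{27 + \frac{1}{4 + O} - 3 O^{2} + 15 O}$)
$D{\left(-39 \right)} - \left(2884 - 1426\right) = \sqrt{\frac{1 + 3 \left(4 - 39\right) \left(9 - \left(-39\right)^{2} + 5 \left(-39\right)\right)}{4 - 39}} - \left(2884 - 1426\right) = \sqrt{\frac{1 + 3 \left(-35\right) \left(9 - 1521 - 195\right)}{-35}} - 1458 = \sqrt{- \frac{1 + 3 \left(-35\right) \left(9 - 1521 - 195\right)}{35}} - 1458 = \sqrt{- \frac{1 + 3 \left(-35\right) \left(-1707\right)}{35}} - 1458 = \sqrt{- \frac{1 + 179235}{35}} - 1458 = \sqrt{\left(- \frac{1}{35}\right) 179236} - 1458 = \sqrt{- \frac{179236}{35}} - 1458 = \frac{2 i \sqrt{1568315}}{35} - 1458 = -1458 + \frac{2 i \sqrt{1568315}}{35}$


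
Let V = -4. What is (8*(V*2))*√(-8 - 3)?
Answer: -64*I*√11 ≈ -212.26*I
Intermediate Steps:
(8*(V*2))*√(-8 - 3) = (8*(-4*2))*√(-8 - 3) = (8*(-8))*√(-11) = -64*I*√11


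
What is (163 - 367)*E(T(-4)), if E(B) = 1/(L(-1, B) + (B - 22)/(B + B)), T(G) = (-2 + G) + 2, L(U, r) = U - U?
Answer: -816/13 ≈ -62.769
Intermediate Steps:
L(U, r) = 0
T(G) = G
E(B) = 2*B/(-22 + B) (E(B) = 1/(0 + (B - 22)/(B + B)) = 1/(0 + (-22 + B)/((2*B))) = 1/(0 + (-22 + B)*(1/(2*B))) = 1/(0 + (-22 + B)/(2*B)) = 1/((-22 + B)/(2*B)) = 2*B/(-22 + B))
(163 - 367)*E(T(-4)) = (163 - 367)*(2*(-4)/(-22 - 4)) = -408*(-4)/(-26) = -408*(-4)*(-1)/26 = -204*4/13 = -816/13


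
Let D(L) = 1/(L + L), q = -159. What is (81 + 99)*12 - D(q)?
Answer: 686881/318 ≈ 2160.0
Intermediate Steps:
D(L) = 1/(2*L)
(81 + 99)*12 - D(q) = (81 + 99)*12 - 1/(2*(-159)) = 180*12 - (-1)/(2*159) = 2160 - 1*(-1/318) = 2160 + 1/318 = 686881/318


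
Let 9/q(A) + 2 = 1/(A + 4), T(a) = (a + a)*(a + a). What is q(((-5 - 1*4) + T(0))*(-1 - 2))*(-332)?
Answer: 92628/61 ≈ 1518.5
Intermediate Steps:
T(a) = 4*a² (T(a) = (2*a)*(2*a) = 4*a²)
q(A) = 9/(-2 + 1/(4 + A)) (q(A) = 9/(-2 + 1/(A + 4)) = 9/(-2 + 1/(4 + A)))
q(((-5 - 1*4) + T(0))*(-1 - 2))*(-332) = (9*(-4 - ((-5 - 1*4) + 4*0²)*(-1 - 2))/(7 + 2*(((-5 - 1*4) + 4*0²)*(-1 - 2))))*(-332) = (9*(-4 - ((-5 - 4) + 4*0)*(-3))/(7 + 2*(((-5 - 4) + 4*0)*(-3))))*(-332) = (9*(-4 - (-9 + 0)*(-3))/(7 + 2*((-9 + 0)*(-3))))*(-332) = (9*(-4 - (-9)*(-3))/(7 + 2*(-9*(-3))))*(-332) = (9*(-4 - 1*27)/(7 + 2*27))*(-332) = (9*(-4 - 27)/(7 + 54))*(-332) = (9*(-31)/61)*(-332) = (9*(1/61)*(-31))*(-332) = -279/61*(-332) = 92628/61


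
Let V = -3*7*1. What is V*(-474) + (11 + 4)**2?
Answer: 10179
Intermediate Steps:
V = -21 (V = -21*1 = -21)
V*(-474) + (11 + 4)**2 = -21*(-474) + (11 + 4)**2 = 9954 + 15**2 = 9954 + 225 = 10179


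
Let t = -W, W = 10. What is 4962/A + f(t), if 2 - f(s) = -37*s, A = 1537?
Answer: -560654/1537 ≈ -364.77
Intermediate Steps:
t = -10 (t = -1*10 = -10)
f(s) = 2 + 37*s (f(s) = 2 - (-37)*s = 2 + 37*s)
4962/A + f(t) = 4962/1537 + (2 + 37*(-10)) = 4962*(1/1537) + (2 - 370) = 4962/1537 - 368 = -560654/1537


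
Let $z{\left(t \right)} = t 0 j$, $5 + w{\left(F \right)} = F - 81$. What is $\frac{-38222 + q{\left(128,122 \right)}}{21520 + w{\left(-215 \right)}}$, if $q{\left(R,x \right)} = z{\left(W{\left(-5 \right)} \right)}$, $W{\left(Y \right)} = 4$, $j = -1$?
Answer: $- \frac{38222}{21219} \approx -1.8013$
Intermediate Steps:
$w{\left(F \right)} = -86 + F$ ($w{\left(F \right)} = -5 + \left(F - 81\right) = -5 + \left(-81 + F\right) = -86 + F$)
$z{\left(t \right)} = 0$ ($z{\left(t \right)} = t 0 \left(-1\right) = 0 \left(-1\right) = 0$)
$q{\left(R,x \right)} = 0$
$\frac{-38222 + q{\left(128,122 \right)}}{21520 + w{\left(-215 \right)}} = \frac{-38222 + 0}{21520 - 301} = - \frac{38222}{21520 - 301} = - \frac{38222}{21219}$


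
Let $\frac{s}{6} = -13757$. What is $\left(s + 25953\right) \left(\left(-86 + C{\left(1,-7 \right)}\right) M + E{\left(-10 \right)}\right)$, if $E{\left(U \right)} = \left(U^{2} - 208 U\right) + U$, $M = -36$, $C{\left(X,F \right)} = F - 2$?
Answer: $-316332510$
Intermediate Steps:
$C{\left(X,F \right)} = -2 + F$
$E{\left(U \right)} = U^{2} - 207 U$
$s = -82542$ ($s = 6 \left(-13757\right) = -82542$)
$\left(s + 25953\right) \left(\left(-86 + C{\left(1,-7 \right)}\right) M + E{\left(-10 \right)}\right) = \left(-82542 + 25953\right) \left(\left(-86 - 9\right) \left(-36\right) - 10 \left(-207 - 10\right)\right) = - 56589 \left(\left(-86 - 9\right) \left(-36\right) - -2170\right) = - 56589 \left(\left(-95\right) \left(-36\right) + 2170\right) = - 56589 \left(3420 + 2170\right) = \left(-56589\right) 5590 = -316332510$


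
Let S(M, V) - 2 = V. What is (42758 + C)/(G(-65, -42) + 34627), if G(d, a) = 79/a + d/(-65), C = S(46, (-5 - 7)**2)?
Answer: 1801968/1454297 ≈ 1.2391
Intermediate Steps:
S(M, V) = 2 + V
C = 146 (C = 2 + (-5 - 7)**2 = 2 + (-12)**2 = 2 + 144 = 146)
G(d, a) = 79/a - d/65 (G(d, a) = 79/a + d*(-1/65) = 79/a - d/65)
(42758 + C)/(G(-65, -42) + 34627) = (42758 + 146)/((79/(-42) - 1/65*(-65)) + 34627) = 42904/((79*(-1/42) + 1) + 34627) = 42904/((-79/42 + 1) + 34627) = 42904/(-37/42 + 34627) = 42904/(1454297/42) = 42904*(42/1454297) = 1801968/1454297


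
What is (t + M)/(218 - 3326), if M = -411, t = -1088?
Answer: 1499/3108 ≈ 0.48230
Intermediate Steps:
(t + M)/(218 - 3326) = (-1088 - 411)/(218 - 3326) = -1499/(-3108) = -1499*(-1/3108) = 1499/3108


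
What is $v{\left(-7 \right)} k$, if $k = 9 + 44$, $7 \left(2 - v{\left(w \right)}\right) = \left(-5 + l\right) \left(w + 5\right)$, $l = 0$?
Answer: $\frac{212}{7} \approx 30.286$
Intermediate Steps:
$v{\left(w \right)} = \frac{39}{7} + \frac{5 w}{7}$ ($v{\left(w \right)} = 2 - \frac{\left(-5 + 0\right) \left(w + 5\right)}{7} = 2 - \frac{\left(-5\right) \left(5 + w\right)}{7} = 2 - \frac{-25 - 5 w}{7} = 2 + \left(\frac{25}{7} + \frac{5 w}{7}\right) = \frac{39}{7} + \frac{5 w}{7}$)
$k = 53$
$v{\left(-7 \right)} k = \left(\frac{39}{7} + \frac{5}{7} \left(-7\right)\right) 53 = \left(\frac{39}{7} - 5\right) 53 = \frac{4}{7} \cdot 53 = \frac{212}{7}$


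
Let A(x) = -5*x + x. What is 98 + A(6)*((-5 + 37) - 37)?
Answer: 218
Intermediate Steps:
A(x) = -4*x
98 + A(6)*((-5 + 37) - 37) = 98 + (-4*6)*((-5 + 37) - 37) = 98 - 24*(32 - 37) = 98 - 24*(-5) = 98 + 120 = 218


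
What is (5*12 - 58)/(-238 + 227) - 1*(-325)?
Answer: 3573/11 ≈ 324.82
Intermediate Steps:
(5*12 - 58)/(-238 + 227) - 1*(-325) = (60 - 58)/(-11) + 325 = 2*(-1/11) + 325 = -2/11 + 325 = 3573/11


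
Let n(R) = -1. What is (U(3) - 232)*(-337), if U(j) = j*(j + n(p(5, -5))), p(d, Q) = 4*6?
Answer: 76162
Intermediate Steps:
p(d, Q) = 24
U(j) = j*(-1 + j) (U(j) = j*(j - 1) = j*(-1 + j))
(U(3) - 232)*(-337) = (3*(-1 + 3) - 232)*(-337) = (3*2 - 232)*(-337) = (6 - 232)*(-337) = -226*(-337) = 76162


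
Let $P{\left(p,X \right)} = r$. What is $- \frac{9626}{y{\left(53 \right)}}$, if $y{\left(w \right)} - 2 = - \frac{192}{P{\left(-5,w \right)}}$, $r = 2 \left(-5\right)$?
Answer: $- \frac{24065}{53} \approx -454.06$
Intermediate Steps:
$r = -10$
$P{\left(p,X \right)} = -10$
$y{\left(w \right)} = \frac{106}{5}$ ($y{\left(w \right)} = 2 - \frac{192}{-10} = 2 - - \frac{96}{5} = 2 + \frac{96}{5} = \frac{106}{5}$)
$- \frac{9626}{y{\left(53 \right)}} = - \frac{9626}{\frac{106}{5}} = \left(-9626\right) \frac{5}{106} = - \frac{24065}{53}$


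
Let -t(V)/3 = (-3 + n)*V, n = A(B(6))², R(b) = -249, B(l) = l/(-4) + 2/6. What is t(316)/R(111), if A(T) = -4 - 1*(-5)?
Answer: -632/83 ≈ -7.6145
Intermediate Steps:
B(l) = ⅓ - l/4 (B(l) = l*(-¼) + 2*(⅙) = -l/4 + ⅓ = ⅓ - l/4)
A(T) = 1 (A(T) = -4 + 5 = 1)
n = 1 (n = 1² = 1)
t(V) = 6*V (t(V) = -3*(-3 + 1)*V = -(-6)*V = 6*V)
t(316)/R(111) = (6*316)/(-249) = 1896*(-1/249) = -632/83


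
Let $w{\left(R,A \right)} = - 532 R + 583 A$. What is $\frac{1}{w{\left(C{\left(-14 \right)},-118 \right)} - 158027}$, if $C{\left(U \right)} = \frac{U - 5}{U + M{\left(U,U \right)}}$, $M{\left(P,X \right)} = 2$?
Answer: $- \frac{3}{682990} \approx -4.3925 \cdot 10^{-6}$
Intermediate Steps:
$C{\left(U \right)} = \frac{-5 + U}{2 + U}$ ($C{\left(U \right)} = \frac{U - 5}{U + 2} = \frac{-5 + U}{2 + U}$)
$\frac{1}{w{\left(C{\left(-14 \right)},-118 \right)} - 158027} = \frac{1}{\left(- 532 \frac{-5 - 14}{2 - 14} + 583 \left(-118\right)\right) - 158027} = \frac{1}{\left(- 532 \frac{1}{-12} \left(-19\right) - 68794\right) - 158027} = \frac{1}{\left(- 532 \left(\left(- \frac{1}{12}\right) \left(-19\right)\right) - 68794\right) - 158027} = \frac{1}{\left(\left(-532\right) \frac{19}{12} - 68794\right) - 158027} = \frac{1}{\left(- \frac{2527}{3} - 68794\right) - 158027} = \frac{1}{- \frac{208909}{3} - 158027} = \frac{1}{- \frac{682990}{3}} = - \frac{3}{682990}$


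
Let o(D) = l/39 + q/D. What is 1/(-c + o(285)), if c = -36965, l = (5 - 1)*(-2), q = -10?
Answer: 741/27390887 ≈ 2.7053e-5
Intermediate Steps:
l = -8 (l = 4*(-2) = -8)
o(D) = -8/39 - 10/D
1/(-c + o(285)) = 1/(-1*(-36965) + (-8/39 - 10/285)) = 1/(36965 + (-8/39 - 10*1/285)) = 1/(36965 + (-8/39 - 2/57)) = 1/(36965 - 178/741) = 1/(27390887/741) = 741/27390887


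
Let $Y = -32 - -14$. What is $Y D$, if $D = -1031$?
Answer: $18558$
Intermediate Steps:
$Y = -18$ ($Y = -32 + 14 = -18$)
$Y D = \left(-18\right) \left(-1031\right) = 18558$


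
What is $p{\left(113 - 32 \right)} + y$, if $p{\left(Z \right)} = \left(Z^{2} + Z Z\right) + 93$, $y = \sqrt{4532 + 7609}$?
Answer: $13215 + 3 \sqrt{1349} \approx 13325.0$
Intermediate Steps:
$y = 3 \sqrt{1349}$ ($y = \sqrt{12141} = 3 \sqrt{1349} \approx 110.19$)
$p{\left(Z \right)} = 93 + 2 Z^{2}$ ($p{\left(Z \right)} = \left(Z^{2} + Z^{2}\right) + 93 = 2 Z^{2} + 93 = 93 + 2 Z^{2}$)
$p{\left(113 - 32 \right)} + y = \left(93 + 2 \left(113 - 32\right)^{2}\right) + 3 \sqrt{1349} = \left(93 + 2 \cdot 81^{2}\right) + 3 \sqrt{1349} = \left(93 + 2 \cdot 6561\right) + 3 \sqrt{1349} = \left(93 + 13122\right) + 3 \sqrt{1349} = 13215 + 3 \sqrt{1349}$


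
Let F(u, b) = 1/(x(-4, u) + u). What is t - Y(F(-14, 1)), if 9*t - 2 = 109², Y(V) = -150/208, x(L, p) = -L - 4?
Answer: 412169/312 ≈ 1321.1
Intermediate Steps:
x(L, p) = -4 - L
F(u, b) = 1/u (F(u, b) = 1/((-4 - 1*(-4)) + u) = 1/((-4 + 4) + u) = 1/(0 + u) = 1/u)
Y(V) = -75/104 (Y(V) = -150*1/208 = -75/104)
t = 3961/3 (t = 2/9 + (⅑)*109² = 2/9 + (⅑)*11881 = 2/9 + 11881/9 = 3961/3 ≈ 1320.3)
t - Y(F(-14, 1)) = 3961/3 - 1*(-75/104) = 3961/3 + 75/104 = 412169/312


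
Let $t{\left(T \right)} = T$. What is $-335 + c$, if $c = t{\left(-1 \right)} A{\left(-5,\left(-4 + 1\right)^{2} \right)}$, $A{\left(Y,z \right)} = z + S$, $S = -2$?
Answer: $-342$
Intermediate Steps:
$A{\left(Y,z \right)} = -2 + z$ ($A{\left(Y,z \right)} = z - 2 = -2 + z$)
$c = -7$ ($c = - (-2 + \left(-4 + 1\right)^{2}) = - (-2 + \left(-3\right)^{2}) = - (-2 + 9) = \left(-1\right) 7 = -7$)
$-335 + c = -335 - 7 = -342$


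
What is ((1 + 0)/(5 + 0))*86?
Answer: 86/5 ≈ 17.200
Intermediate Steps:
((1 + 0)/(5 + 0))*86 = (1/5)*86 = (1*(⅕))*86 = (⅕)*86 = 86/5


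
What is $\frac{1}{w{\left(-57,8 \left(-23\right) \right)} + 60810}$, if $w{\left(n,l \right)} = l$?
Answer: $\frac{1}{60626} \approx 1.6495 \cdot 10^{-5}$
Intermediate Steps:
$\frac{1}{w{\left(-57,8 \left(-23\right) \right)} + 60810} = \frac{1}{8 \left(-23\right) + 60810} = \frac{1}{-184 + 60810} = \frac{1}{60626}$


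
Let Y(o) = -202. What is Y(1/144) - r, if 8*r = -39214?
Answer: 18799/4 ≈ 4699.8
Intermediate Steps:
r = -19607/4 (r = (1/8)*(-39214) = -19607/4 ≈ -4901.8)
Y(1/144) - r = -202 - 1*(-19607/4) = -202 + 19607/4 = 18799/4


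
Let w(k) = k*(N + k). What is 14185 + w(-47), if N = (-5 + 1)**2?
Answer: 15642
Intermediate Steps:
N = 16 (N = (-4)**2 = 16)
w(k) = k*(16 + k)
14185 + w(-47) = 14185 - 47*(16 - 47) = 14185 - 47*(-31) = 14185 + 1457 = 15642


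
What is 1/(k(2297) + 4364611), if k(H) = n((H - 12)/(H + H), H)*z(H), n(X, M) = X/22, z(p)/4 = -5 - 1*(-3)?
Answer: 25267/110280621567 ≈ 2.2912e-7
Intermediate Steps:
z(p) = -8 (z(p) = 4*(-5 - 1*(-3)) = 4*(-5 + 3) = 4*(-2) = -8)
n(X, M) = X/22 (n(X, M) = X*(1/22) = X/22)
k(H) = -2*(-12 + H)/(11*H) (k(H) = (((H - 12)/(H + H))/22)*(-8) = (((-12 + H)/((2*H)))/22)*(-8) = (((-12 + H)*(1/(2*H)))/22)*(-8) = (((-12 + H)/(2*H))/22)*(-8) = ((-12 + H)/(44*H))*(-8) = -2*(-12 + H)/(11*H))
1/(k(2297) + 4364611) = 1/((2/11)*(12 - 1*2297)/2297 + 4364611) = 1/((2/11)*(1/2297)*(12 - 2297) + 4364611) = 1/((2/11)*(1/2297)*(-2285) + 4364611) = 1/(-4570/25267 + 4364611) = 1/(110280621567/25267) = 25267/110280621567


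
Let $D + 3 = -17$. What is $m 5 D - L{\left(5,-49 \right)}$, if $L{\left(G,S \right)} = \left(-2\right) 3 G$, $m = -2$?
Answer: $230$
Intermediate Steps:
$D = -20$ ($D = -3 - 17 = -20$)
$L{\left(G,S \right)} = - 6 G$
$m 5 D - L{\left(5,-49 \right)} = \left(-2\right) 5 \left(-20\right) - \left(-6\right) 5 = \left(-10\right) \left(-20\right) - -30 = 200 + 30 = 230$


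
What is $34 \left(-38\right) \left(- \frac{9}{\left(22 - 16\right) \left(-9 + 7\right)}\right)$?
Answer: $-969$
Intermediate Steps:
$34 \left(-38\right) \left(- \frac{9}{\left(22 - 16\right) \left(-9 + 7\right)}\right) = - 1292 \left(- \frac{9}{6 \left(-2\right)}\right) = - 1292 \left(- \frac{9}{-12}\right) = - 1292 \left(\left(-9\right) \left(- \frac{1}{12}\right)\right) = \left(-1292\right) \frac{3}{4} = -969$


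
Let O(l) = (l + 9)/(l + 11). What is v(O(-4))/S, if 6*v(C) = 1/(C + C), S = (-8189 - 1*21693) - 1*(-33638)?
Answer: 7/225360 ≈ 3.1061e-5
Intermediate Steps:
S = 3756 (S = (-8189 - 21693) + 33638 = -29882 + 33638 = 3756)
O(l) = (9 + l)/(11 + l)
v(C) = 1/(12*C) (v(C) = 1/(6*(C + C)) = 1/(6*((2*C))) = (1/(2*C))/6 = 1/(12*C))
v(O(-4))/S = (1/(12*(((9 - 4)/(11 - 4)))))/3756 = (1/(12*((5/7))))*(1/3756) = (1/(12*(((⅐)*5))))*(1/3756) = (1/(12*(5/7)))*(1/3756) = ((1/12)*(7/5))*(1/3756) = (7/60)*(1/3756) = 7/225360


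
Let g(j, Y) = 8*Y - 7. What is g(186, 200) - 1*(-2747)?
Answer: 4340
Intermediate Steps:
g(j, Y) = -7 + 8*Y
g(186, 200) - 1*(-2747) = (-7 + 8*200) - 1*(-2747) = (-7 + 1600) + 2747 = 1593 + 2747 = 4340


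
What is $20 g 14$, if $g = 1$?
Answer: $280$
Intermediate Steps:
$20 g 14 = 20 \cdot 1 \cdot 14 = 20 \cdot 14 = 280$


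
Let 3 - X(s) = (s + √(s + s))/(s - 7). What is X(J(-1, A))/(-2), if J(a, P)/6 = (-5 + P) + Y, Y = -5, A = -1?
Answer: -153/146 - I*√33/73 ≈ -1.0479 - 0.078693*I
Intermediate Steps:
J(a, P) = -60 + 6*P (J(a, P) = 6*((-5 + P) - 5) = 6*(-10 + P) = -60 + 6*P)
X(s) = 3 - (s + √2*√s)/(-7 + s) (X(s) = 3 - (s + √(s + s))/(s - 7) = 3 - (s + √(2*s))/(-7 + s) = 3 - (s + √2*√s)/(-7 + s))
X(J(-1, A))/(-2) = ((-21 + 2*(-60 + 6*(-1)) - √2*√(-60 + 6*(-1)))/(-7 + (-60 + 6*(-1))))/(-2) = -(-21 + 2*(-60 - 6) - √2*√(-60 - 6))/(2*(-7 + (-60 - 6))) = -(-21 + 2*(-66) - √2*√(-66))/(2*(-7 - 66)) = -(-21 - 132 - √2*I*√66)/(2*(-73)) = -(-1)*(-21 - 132 - 2*I*√33)/146 = -(-1)*(-153 - 2*I*√33)/146 = -(153/73 + 2*I*√33/73)/2 = -153/146 - I*√33/73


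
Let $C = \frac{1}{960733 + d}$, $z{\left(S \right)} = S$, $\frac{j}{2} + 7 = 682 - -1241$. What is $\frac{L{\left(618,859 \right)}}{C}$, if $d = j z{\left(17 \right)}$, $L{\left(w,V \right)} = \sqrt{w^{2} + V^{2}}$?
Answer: $1025877 \sqrt{1119805} \approx 1.0856 \cdot 10^{9}$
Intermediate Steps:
$j = 3832$ ($j = -14 + 2 \left(682 - -1241\right) = -14 + 2 \left(682 + 1241\right) = -14 + 2 \cdot 1923 = -14 + 3846 = 3832$)
$L{\left(w,V \right)} = \sqrt{V^{2} + w^{2}}$
$d = 65144$ ($d = 3832 \cdot 17 = 65144$)
$C = \frac{1}{1025877}$ ($C = \frac{1}{960733 + 65144} = \frac{1}{1025877} \approx 9.7478 \cdot 10^{-7}$)
$\frac{L{\left(618,859 \right)}}{C} = \sqrt{859^{2} + 618^{2}} \frac{1}{\frac{1}{1025877}} = \sqrt{737881 + 381924} \cdot 1025877 = \sqrt{1119805} \cdot 1025877 = 1025877 \sqrt{1119805}$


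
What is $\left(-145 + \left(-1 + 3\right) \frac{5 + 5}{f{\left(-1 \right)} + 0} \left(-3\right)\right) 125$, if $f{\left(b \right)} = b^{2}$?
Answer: $-25625$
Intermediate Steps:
$\left(-145 + \left(-1 + 3\right) \frac{5 + 5}{f{\left(-1 \right)} + 0} \left(-3\right)\right) 125 = \left(-145 + \left(-1 + 3\right) \frac{5 + 5}{\left(-1\right)^{2} + 0} \left(-3\right)\right) 125 = \left(-145 + 2 \frac{10}{1 + 0} \left(-3\right)\right) 125 = \left(-145 + 2 \cdot \frac{10}{1} \left(-3\right)\right) 125 = \left(-145 + 2 \cdot 10 \cdot 1 \left(-3\right)\right) 125 = \left(-145 + 2 \cdot 10 \left(-3\right)\right) 125 = \left(-145 + 20 \left(-3\right)\right) 125 = \left(-145 - 60\right) 125 = \left(-205\right) 125 = -25625$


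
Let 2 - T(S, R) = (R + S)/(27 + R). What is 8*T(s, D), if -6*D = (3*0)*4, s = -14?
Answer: 544/27 ≈ 20.148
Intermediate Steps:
D = 0 (D = -3*0*4/6 = -0*4 = -1/6*0 = 0)
T(S, R) = 2 - (R + S)/(27 + R)
8*T(s, D) = 8*((54 + 0 - 1*(-14))/(27 + 0)) = 8*((54 + 0 + 14)/27) = 8*((1/27)*68) = 8*(68/27) = 544/27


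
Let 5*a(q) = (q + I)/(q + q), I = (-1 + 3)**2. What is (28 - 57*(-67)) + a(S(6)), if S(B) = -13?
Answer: 500119/130 ≈ 3847.1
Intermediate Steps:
I = 4 (I = 2**2 = 4)
a(q) = (4 + q)/(10*q) (a(q) = ((q + 4)/(q + q))/5 = ((4 + q)/((2*q)))/5 = ((4 + q)*(1/(2*q)))/5 = ((4 + q)/(2*q))/5 = (4 + q)/(10*q))
(28 - 57*(-67)) + a(S(6)) = (28 - 57*(-67)) + (1/10)*(4 - 13)/(-13) = (28 + 3819) + (1/10)*(-1/13)*(-9) = 3847 + 9/130 = 500119/130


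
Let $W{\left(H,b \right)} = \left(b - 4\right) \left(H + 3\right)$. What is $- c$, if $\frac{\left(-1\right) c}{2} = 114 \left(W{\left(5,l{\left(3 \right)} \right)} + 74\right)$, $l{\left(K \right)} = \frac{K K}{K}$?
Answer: $15048$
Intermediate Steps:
$l{\left(K \right)} = K$ ($l{\left(K \right)} = \frac{K^{2}}{K} = K$)
$W{\left(H,b \right)} = \left(-4 + b\right) \left(3 + H\right)$
$c = -15048$ ($c = - 2 \cdot 114 \left(\left(-12 - 20 + 3 \cdot 3 + 5 \cdot 3\right) + 74\right) = - 2 \cdot 114 \left(\left(-12 - 20 + 9 + 15\right) + 74\right) = - 2 \cdot 114 \left(-8 + 74\right) = - 2 \cdot 114 \cdot 66 = \left(-2\right) 7524 = -15048$)
$- c = \left(-1\right) \left(-15048\right) = 15048$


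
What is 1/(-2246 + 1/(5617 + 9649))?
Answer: -15266/34287435 ≈ -0.00044524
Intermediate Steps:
1/(-2246 + 1/(5617 + 9649)) = 1/(-2246 + 1/15266) = 1/(-34287435/15266) = -15266/34287435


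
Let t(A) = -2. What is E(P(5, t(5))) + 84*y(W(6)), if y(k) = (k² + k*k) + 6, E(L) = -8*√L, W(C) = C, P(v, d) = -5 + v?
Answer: 6552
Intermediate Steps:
y(k) = 6 + 2*k² (y(k) = (k² + k²) + 6 = 2*k² + 6 = 6 + 2*k²)
E(P(5, t(5))) + 84*y(W(6)) = -8*√(-5 + 5) + 84*(6 + 2*6²) = -8*√0 + 84*(6 + 2*36) = -8*0 + 84*(6 + 72) = 0 + 84*78 = 0 + 6552 = 6552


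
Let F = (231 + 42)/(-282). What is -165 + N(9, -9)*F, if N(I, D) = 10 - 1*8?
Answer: -7846/47 ≈ -166.94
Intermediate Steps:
F = -91/94 (F = 273*(-1/282) = -91/94 ≈ -0.96809)
N(I, D) = 2 (N(I, D) = 10 - 8 = 2)
-165 + N(9, -9)*F = -165 + 2*(-91/94) = -165 - 91/47 = -7846/47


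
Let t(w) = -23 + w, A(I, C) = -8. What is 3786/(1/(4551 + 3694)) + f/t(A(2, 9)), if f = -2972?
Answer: 967685642/31 ≈ 3.1216e+7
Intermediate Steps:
3786/(1/(4551 + 3694)) + f/t(A(2, 9)) = 3786/(1/(4551 + 3694)) - 2972/(-23 - 8) = 3786/(1/8245) - 2972/(-31) = 3786/(1/8245) - 2972*(-1/31) = 3786*8245 + 2972/31 = 31215570 + 2972/31 = 967685642/31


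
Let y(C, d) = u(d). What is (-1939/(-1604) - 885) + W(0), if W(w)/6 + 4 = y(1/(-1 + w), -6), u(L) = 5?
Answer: -1407977/1604 ≈ -877.79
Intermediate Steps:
y(C, d) = 5
W(w) = 6 (W(w) = -24 + 6*5 = -24 + 30 = 6)
(-1939/(-1604) - 885) + W(0) = (-1939/(-1604) - 885) + 6 = (-1939*(-1/1604) - 885) + 6 = (1939/1604 - 885) + 6 = -1417601/1604 + 6 = -1407977/1604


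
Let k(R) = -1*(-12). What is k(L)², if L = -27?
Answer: 144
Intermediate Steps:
k(R) = 12
k(L)² = 12² = 144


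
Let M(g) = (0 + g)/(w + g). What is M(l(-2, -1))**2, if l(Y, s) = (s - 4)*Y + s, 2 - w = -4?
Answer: 9/25 ≈ 0.36000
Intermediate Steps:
w = 6 (w = 2 - 1*(-4) = 2 + 4 = 6)
l(Y, s) = s + Y*(-4 + s) (l(Y, s) = (-4 + s)*Y + s = Y*(-4 + s) + s = s + Y*(-4 + s))
M(g) = g/(6 + g) (M(g) = (0 + g)/(6 + g) = g/(6 + g))
M(l(-2, -1))**2 = ((-1 - 4*(-2) - 2*(-1))/(6 + (-1 - 4*(-2) - 2*(-1))))**2 = ((-1 + 8 + 2)/(6 + (-1 + 8 + 2)))**2 = (9/(6 + 9))**2 = (9/15)**2 = (9*(1/15))**2 = (3/5)**2 = 9/25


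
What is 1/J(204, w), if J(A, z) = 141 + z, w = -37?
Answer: 1/104 ≈ 0.0096154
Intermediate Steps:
1/J(204, w) = 1/(141 - 37) = 1/104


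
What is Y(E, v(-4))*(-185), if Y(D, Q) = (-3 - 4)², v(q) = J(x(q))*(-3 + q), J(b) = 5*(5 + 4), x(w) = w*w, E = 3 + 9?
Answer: -9065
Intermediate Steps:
E = 12
x(w) = w²
J(b) = 45 (J(b) = 5*9 = 45)
v(q) = -135 + 45*q (v(q) = 45*(-3 + q) = -135 + 45*q)
Y(D, Q) = 49 (Y(D, Q) = (-7)² = 49)
Y(E, v(-4))*(-185) = 49*(-185) = -9065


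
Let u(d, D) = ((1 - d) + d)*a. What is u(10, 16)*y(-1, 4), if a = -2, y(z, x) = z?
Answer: 2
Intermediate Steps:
u(d, D) = -2 (u(d, D) = ((1 - d) + d)*(-2) = 1*(-2) = -2)
u(10, 16)*y(-1, 4) = -2*(-1) = 2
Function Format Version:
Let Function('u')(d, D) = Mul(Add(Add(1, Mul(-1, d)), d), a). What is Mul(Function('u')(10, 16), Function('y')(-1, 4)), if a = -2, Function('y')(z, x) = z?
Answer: 2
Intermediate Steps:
Function('u')(d, D) = -2 (Function('u')(d, D) = Mul(Add(Add(1, Mul(-1, d)), d), -2) = Mul(1, -2) = -2)
Mul(Function('u')(10, 16), Function('y')(-1, 4)) = Mul(-2, -1) = 2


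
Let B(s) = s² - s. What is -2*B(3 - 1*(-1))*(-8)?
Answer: 192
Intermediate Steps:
-2*B(3 - 1*(-1))*(-8) = -2*(3 - 1*(-1))*(-1 + (3 - 1*(-1)))*(-8) = -2*(3 + 1)*(-1 + (3 + 1))*(-8) = -8*(-1 + 4)*(-8) = -8*3*(-8) = -2*12*(-8) = -24*(-8) = 192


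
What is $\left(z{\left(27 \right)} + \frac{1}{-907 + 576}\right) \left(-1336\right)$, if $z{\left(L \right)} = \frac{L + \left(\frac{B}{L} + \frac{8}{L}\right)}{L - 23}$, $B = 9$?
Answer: $- \frac{82437212}{8937} \approx -9224.3$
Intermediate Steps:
$z{\left(L \right)} = \frac{L + \frac{17}{L}}{-23 + L}$ ($z{\left(L \right)} = \frac{L + \left(\frac{9}{L} + \frac{8}{L}\right)}{L - 23} = \frac{L + \frac{17}{L}}{-23 + L}$)
$\left(z{\left(27 \right)} + \frac{1}{-907 + 576}\right) \left(-1336\right) = \left(\frac{17 + 27^{2}}{27 \left(-23 + 27\right)} + \frac{1}{-907 + 576}\right) \left(-1336\right) = \left(\frac{17 + 729}{27 \cdot 4} + \frac{1}{-331}\right) \left(-1336\right) = \left(\frac{1}{27} \cdot \frac{1}{4} \cdot 746 - \frac{1}{331}\right) \left(-1336\right) = \left(\frac{373}{54} - \frac{1}{331}\right) \left(-1336\right) = \frac{123409}{17874} \left(-1336\right) = - \frac{82437212}{8937}$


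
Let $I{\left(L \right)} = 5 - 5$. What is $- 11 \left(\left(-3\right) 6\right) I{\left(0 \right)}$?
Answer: $0$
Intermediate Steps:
$I{\left(L \right)} = 0$ ($I{\left(L \right)} = 5 - 5 = 0$)
$- 11 \left(\left(-3\right) 6\right) I{\left(0 \right)} = - 11 \left(\left(-3\right) 6\right) 0 = \left(-11\right) \left(-18\right) 0 = 198 \cdot 0 = 0$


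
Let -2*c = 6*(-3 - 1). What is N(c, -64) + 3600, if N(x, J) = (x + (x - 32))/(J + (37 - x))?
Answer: 140408/39 ≈ 3600.2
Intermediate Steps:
c = 12 (c = -3*(-3 - 1) = -3*(-4) = -½*(-24) = 12)
N(x, J) = (-32 + 2*x)/(37 + J - x) (N(x, J) = (x + (-32 + x))/(37 + J - x) = (-32 + 2*x)/(37 + J - x))
N(c, -64) + 3600 = 2*(-16 + 12)/(37 - 64 - 1*12) + 3600 = 2*(-4)/(37 - 64 - 12) + 3600 = 2*(-4)/(-39) + 3600 = 2*(-1/39)*(-4) + 3600 = 8/39 + 3600 = 140408/39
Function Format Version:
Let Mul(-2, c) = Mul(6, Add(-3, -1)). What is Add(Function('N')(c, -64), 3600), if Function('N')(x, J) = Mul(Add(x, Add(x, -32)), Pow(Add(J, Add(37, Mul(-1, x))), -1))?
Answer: Rational(140408, 39) ≈ 3600.2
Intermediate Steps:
c = 12 (c = Mul(Rational(-1, 2), Mul(6, Add(-3, -1))) = Mul(Rational(-1, 2), Mul(6, -4)) = Mul(Rational(-1, 2), -24) = 12)
Function('N')(x, J) = Mul(Pow(Add(37, J, Mul(-1, x)), -1), Add(-32, Mul(2, x))) (Function('N')(x, J) = Mul(Add(x, Add(-32, x)), Pow(Add(37, J, Mul(-1, x)), -1)) = Mul(Add(-32, Mul(2, x)), Pow(Add(37, J, Mul(-1, x)), -1)) = Mul(Pow(Add(37, J, Mul(-1, x)), -1), Add(-32, Mul(2, x))))
Add(Function('N')(c, -64), 3600) = Add(Mul(2, Pow(Add(37, -64, Mul(-1, 12)), -1), Add(-16, 12)), 3600) = Add(Mul(2, Pow(Add(37, -64, -12), -1), -4), 3600) = Add(Mul(2, Pow(-39, -1), -4), 3600) = Add(Mul(2, Rational(-1, 39), -4), 3600) = Add(Rational(8, 39), 3600) = Rational(140408, 39)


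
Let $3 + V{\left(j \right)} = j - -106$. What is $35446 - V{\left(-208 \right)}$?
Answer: $35551$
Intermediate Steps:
$V{\left(j \right)} = 103 + j$ ($V{\left(j \right)} = -3 + \left(j - -106\right) = -3 + \left(j + 106\right) = -3 + \left(106 + j\right) = 103 + j$)
$35446 - V{\left(-208 \right)} = 35446 - \left(103 - 208\right) = 35446 - -105 = 35446 + 105 = 35551$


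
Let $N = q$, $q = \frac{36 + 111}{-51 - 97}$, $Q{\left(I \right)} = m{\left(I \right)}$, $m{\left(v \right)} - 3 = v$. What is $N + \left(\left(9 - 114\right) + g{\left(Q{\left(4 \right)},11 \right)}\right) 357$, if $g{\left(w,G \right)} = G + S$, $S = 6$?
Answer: $- \frac{4649715}{148} \approx -31417.0$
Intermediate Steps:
$m{\left(v \right)} = 3 + v$
$Q{\left(I \right)} = 3 + I$
$g{\left(w,G \right)} = 6 + G$ ($g{\left(w,G \right)} = G + 6 = 6 + G$)
$q = - \frac{147}{148}$ ($q = \frac{147}{-148} = 147 \left(- \frac{1}{148}\right) = - \frac{147}{148} \approx -0.99324$)
$N = - \frac{147}{148} \approx -0.99324$
$N + \left(\left(9 - 114\right) + g{\left(Q{\left(4 \right)},11 \right)}\right) 357 = - \frac{147}{148} + \left(\left(9 - 114\right) + \left(6 + 11\right)\right) 357 = - \frac{147}{148} + \left(-105 + 17\right) 357 = - \frac{147}{148} - 31416 = - \frac{4649715}{148}$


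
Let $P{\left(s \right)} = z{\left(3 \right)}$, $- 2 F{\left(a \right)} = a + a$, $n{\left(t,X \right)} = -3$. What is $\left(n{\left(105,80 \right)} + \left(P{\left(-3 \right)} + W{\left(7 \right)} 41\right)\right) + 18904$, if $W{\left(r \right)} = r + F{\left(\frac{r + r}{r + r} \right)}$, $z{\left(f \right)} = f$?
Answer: $19150$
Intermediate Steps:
$F{\left(a \right)} = - a$ ($F{\left(a \right)} = - \frac{a + a}{2} = - \frac{2 a}{2} = - a$)
$P{\left(s \right)} = 3$
$W{\left(r \right)} = -1 + r$ ($W{\left(r \right)} = r - \frac{r + r}{r + r} = r - \frac{2 r}{2 r} = r - 2 r \frac{1}{2 r} = r - 1 = -1 + r$)
$\left(n{\left(105,80 \right)} + \left(P{\left(-3 \right)} + W{\left(7 \right)} 41\right)\right) + 18904 = \left(-3 + \left(3 + \left(-1 + 7\right) 41\right)\right) + 18904 = \left(-3 + \left(3 + 6 \cdot 41\right)\right) + 18904 = \left(-3 + \left(3 + 246\right)\right) + 18904 = \left(-3 + 249\right) + 18904 = 246 + 18904 = 19150$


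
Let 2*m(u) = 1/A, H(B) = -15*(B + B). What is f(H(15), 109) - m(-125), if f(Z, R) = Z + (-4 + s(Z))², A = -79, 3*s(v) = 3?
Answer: -69677/158 ≈ -440.99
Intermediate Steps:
s(v) = 1 (s(v) = (⅓)*3 = 1)
H(B) = -30*B
m(u) = -1/158 (m(u) = (½)/(-79) = (½)*(-1/79) = -1/158)
f(Z, R) = 9 + Z (f(Z, R) = Z + (-4 + 1)² = Z + (-3)² = Z + 9 = 9 + Z)
f(H(15), 109) - m(-125) = (9 - 30*15) - 1*(-1/158) = (9 - 450) + 1/158 = -441 + 1/158 = -69677/158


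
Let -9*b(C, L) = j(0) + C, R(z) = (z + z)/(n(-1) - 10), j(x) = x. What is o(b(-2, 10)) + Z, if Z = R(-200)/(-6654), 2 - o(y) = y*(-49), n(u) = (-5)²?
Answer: 128684/9981 ≈ 12.893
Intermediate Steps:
n(u) = 25
R(z) = 2*z/15 (R(z) = (z + z)/(25 - 10) = (2*z)/15 = (2*z)*(1/15) = 2*z/15)
b(C, L) = -C/9 (b(C, L) = -(0 + C)/9 = -C/9)
o(y) = 2 + 49*y (o(y) = 2 - y*(-49) = 2 - (-49)*y = 2 + 49*y)
Z = 40/9981 (Z = ((2/15)*(-200))/(-6654) = -80/3*(-1/6654) = 40/9981 ≈ 0.0040076)
o(b(-2, 10)) + Z = (2 + 49*(-⅑*(-2))) + 40/9981 = (2 + 49*(2/9)) + 40/9981 = (2 + 98/9) + 40/9981 = 116/9 + 40/9981 = 128684/9981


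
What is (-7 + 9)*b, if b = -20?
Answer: -40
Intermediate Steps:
(-7 + 9)*b = (-7 + 9)*(-20) = 2*(-20) = -40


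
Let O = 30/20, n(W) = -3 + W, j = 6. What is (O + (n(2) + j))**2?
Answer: 169/4 ≈ 42.250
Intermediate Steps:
O = 3/2 (O = 30*(1/20) = 3/2 ≈ 1.5000)
(O + (n(2) + j))**2 = (3/2 + ((-3 + 2) + 6))**2 = (3/2 + (-1 + 6))**2 = (3/2 + 5)**2 = (13/2)**2 = 169/4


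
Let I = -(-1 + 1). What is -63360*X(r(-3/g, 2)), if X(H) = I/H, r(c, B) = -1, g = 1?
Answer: 0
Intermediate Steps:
I = 0 (I = -1*0 = 0)
X(H) = 0 (X(H) = 0/H = 0)
-63360*X(r(-3/g, 2)) = -63360*0 = 0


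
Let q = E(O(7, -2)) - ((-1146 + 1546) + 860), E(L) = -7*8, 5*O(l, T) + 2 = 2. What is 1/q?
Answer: -1/1316 ≈ -0.00075988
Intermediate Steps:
O(l, T) = 0 (O(l, T) = -2/5 + (1/5)*2 = -2/5 + 2/5 = 0)
E(L) = -56
q = -1316 (q = -56 - ((-1146 + 1546) + 860) = -56 - (400 + 860) = -56 - 1*1260 = -56 - 1260 = -1316)
1/q = 1/(-1316) = -1/1316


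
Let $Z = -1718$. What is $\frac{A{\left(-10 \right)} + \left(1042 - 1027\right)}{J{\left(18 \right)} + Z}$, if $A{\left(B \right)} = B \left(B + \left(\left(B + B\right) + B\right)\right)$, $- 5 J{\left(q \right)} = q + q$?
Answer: $- \frac{2075}{8626} \approx -0.24055$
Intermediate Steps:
$J{\left(q \right)} = - \frac{2 q}{5}$ ($J{\left(q \right)} = - \frac{q + q}{5} = - \frac{2 q}{5}$)
$A{\left(B \right)} = 4 B^{2}$ ($A{\left(B \right)} = B \left(B + \left(2 B + B\right)\right) = B \left(B + 3 B\right) = B 4 B = 4 B^{2}$)
$\frac{A{\left(-10 \right)} + \left(1042 - 1027\right)}{J{\left(18 \right)} + Z} = \frac{4 \left(-10\right)^{2} + \left(1042 - 1027\right)}{\left(- \frac{2}{5}\right) 18 - 1718} = \frac{4 \cdot 100 + 15}{- \frac{36}{5} - 1718} = \frac{400 + 15}{- \frac{8626}{5}} = 415 \left(- \frac{5}{8626}\right) = - \frac{2075}{8626}$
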